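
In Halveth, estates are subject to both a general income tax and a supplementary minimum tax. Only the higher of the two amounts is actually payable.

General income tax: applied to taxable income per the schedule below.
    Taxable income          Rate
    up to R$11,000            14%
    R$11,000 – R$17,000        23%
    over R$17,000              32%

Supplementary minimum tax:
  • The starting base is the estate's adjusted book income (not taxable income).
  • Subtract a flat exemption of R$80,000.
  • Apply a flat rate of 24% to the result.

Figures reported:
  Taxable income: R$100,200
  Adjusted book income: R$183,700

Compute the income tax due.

General income tax:
  R$11,000 × 14% = R$1,540
  R$6,000 × 23% = R$1,380
  R$83,200 × 32% = R$26,624
  → R$29,544

Supplementary minimum tax:
  Base (adjusted book income): R$183,700
  Less exemption R$80,000 → base R$103,700
  R$103,700 × 24% = R$24,888

R$29,544 > R$24,888, so the general income tax governs.

R$29,544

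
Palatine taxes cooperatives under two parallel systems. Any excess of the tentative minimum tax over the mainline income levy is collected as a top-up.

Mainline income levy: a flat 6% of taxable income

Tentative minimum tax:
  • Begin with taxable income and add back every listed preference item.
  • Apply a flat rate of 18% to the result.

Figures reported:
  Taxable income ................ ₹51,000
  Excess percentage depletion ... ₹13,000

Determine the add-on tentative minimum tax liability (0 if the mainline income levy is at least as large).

₹8,460

Mainline income levy:
  ₹51,000 × 6% = ₹3,060

Tentative minimum tax:
  Adjusted income: ₹51,000 + ₹13,000 = ₹64,000
  ₹64,000 × 18% = ₹11,520

Excess of tentative minimum tax over mainline income levy: ₹11,520 − ₹3,060 = ₹8,460.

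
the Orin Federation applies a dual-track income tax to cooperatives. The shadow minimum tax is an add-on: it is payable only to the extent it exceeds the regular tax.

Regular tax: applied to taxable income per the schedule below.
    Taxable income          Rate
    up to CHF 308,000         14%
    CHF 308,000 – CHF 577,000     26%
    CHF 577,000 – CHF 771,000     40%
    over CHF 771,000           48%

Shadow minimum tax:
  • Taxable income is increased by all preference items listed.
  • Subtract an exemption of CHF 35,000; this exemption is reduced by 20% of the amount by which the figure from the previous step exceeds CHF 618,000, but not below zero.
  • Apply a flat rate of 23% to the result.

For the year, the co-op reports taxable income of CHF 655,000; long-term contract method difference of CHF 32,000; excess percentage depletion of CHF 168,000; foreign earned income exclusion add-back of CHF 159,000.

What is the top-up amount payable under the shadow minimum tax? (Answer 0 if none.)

CHF 88,960

Regular tax:
  CHF 308,000 × 14% = CHF 43,120
  CHF 269,000 × 26% = CHF 69,940
  CHF 78,000 × 40% = CHF 31,200
  → CHF 144,260

Shadow minimum tax:
  Adjusted income: CHF 655,000 + CHF 32,000 + CHF 168,000 + CHF 159,000 = CHF 1,014,000
  Exemption: 20% × (CHF 1,014,000 − CHF 618,000) = CHF 79,200 ≥ CHF 35,000, so the exemption is fully phased out
  Base: CHF 1,014,000 − CHF 0 = CHF 1,014,000
  CHF 1,014,000 × 23% = CHF 233,220

Excess of shadow minimum tax over regular tax: CHF 233,220 − CHF 144,260 = CHF 88,960.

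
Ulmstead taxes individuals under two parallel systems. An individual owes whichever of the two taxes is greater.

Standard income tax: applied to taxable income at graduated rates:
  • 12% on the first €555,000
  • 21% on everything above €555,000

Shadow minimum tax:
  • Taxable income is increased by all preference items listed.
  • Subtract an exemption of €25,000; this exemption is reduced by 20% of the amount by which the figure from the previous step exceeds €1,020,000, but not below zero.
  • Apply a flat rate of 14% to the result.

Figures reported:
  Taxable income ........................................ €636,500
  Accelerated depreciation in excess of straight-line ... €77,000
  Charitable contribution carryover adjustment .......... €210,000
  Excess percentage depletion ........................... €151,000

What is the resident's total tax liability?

Standard income tax:
  €555,000 × 12% = €66,600
  €81,500 × 21% = €17,115
  → €83,715

Shadow minimum tax:
  Adjusted income: €636,500 + €77,000 + €210,000 + €151,000 = €1,074,500
  Exemption: €25,000 − 20% × (€1,074,500 − €1,020,000) = €25,000 − €10,900 = €14,100
  Base: €1,074,500 − €14,100 = €1,060,400
  €1,060,400 × 14% = €148,456

€148,456 > €83,715, so the shadow minimum tax is the binding amount.

€148,456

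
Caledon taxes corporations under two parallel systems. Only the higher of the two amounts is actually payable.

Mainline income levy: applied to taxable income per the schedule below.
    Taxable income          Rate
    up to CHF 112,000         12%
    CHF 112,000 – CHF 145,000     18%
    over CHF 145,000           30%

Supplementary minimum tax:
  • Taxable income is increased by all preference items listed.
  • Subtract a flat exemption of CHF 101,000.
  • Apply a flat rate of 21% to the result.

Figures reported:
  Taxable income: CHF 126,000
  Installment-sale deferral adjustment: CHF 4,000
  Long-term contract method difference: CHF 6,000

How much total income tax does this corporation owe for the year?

Mainline income levy:
  CHF 112,000 × 12% = CHF 13,440
  CHF 14,000 × 18% = CHF 2,520
  → CHF 15,960

Supplementary minimum tax:
  Adjusted income: CHF 126,000 + CHF 4,000 + CHF 6,000 = CHF 136,000
  Less exemption CHF 101,000 → base CHF 35,000
  CHF 35,000 × 21% = CHF 7,350

CHF 15,960 > CHF 7,350, so the mainline income levy governs.

CHF 15,960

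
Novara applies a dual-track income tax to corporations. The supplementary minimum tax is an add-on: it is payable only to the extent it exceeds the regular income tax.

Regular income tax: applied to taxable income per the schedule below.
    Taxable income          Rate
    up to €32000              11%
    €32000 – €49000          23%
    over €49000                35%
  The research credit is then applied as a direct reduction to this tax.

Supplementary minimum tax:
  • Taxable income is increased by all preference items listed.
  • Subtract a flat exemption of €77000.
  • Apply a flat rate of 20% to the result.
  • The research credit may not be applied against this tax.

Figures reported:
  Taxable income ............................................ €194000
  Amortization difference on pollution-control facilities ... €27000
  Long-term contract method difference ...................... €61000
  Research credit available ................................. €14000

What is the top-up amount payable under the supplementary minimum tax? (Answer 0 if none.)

Supplementary minimum tax:
  Adjusted income: €194000 + €27000 + €61000 = €282000
  Less exemption €77000 → base €205000
  €205000 × 20% = €41000

Regular income tax:
  €32000 × 11% = €3520
  €17000 × 23% = €3910
  €145000 × 35% = €50750
  → €58180
  Less research credit €14000 → €44180

€41000 ≤ €44180, so no add-on is due.

€0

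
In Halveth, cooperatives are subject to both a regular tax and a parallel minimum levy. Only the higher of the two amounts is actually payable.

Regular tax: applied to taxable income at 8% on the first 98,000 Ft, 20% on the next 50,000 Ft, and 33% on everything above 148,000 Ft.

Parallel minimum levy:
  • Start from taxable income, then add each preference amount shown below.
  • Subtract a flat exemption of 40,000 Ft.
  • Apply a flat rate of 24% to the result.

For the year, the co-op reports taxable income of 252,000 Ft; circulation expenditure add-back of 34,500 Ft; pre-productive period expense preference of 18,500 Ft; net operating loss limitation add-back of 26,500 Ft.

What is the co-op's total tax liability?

Regular tax:
  98,000 Ft × 8% = 7,840 Ft
  50,000 Ft × 20% = 10,000 Ft
  104,000 Ft × 33% = 34,320 Ft
  → 52,160 Ft

Parallel minimum levy:
  Adjusted income: 252,000 Ft + 34,500 Ft + 18,500 Ft + 26,500 Ft = 331,500 Ft
  Less exemption 40,000 Ft → base 291,500 Ft
  291,500 Ft × 24% = 69,960 Ft

69,960 Ft > 52,160 Ft, so the parallel minimum levy is the binding amount.

69,960 Ft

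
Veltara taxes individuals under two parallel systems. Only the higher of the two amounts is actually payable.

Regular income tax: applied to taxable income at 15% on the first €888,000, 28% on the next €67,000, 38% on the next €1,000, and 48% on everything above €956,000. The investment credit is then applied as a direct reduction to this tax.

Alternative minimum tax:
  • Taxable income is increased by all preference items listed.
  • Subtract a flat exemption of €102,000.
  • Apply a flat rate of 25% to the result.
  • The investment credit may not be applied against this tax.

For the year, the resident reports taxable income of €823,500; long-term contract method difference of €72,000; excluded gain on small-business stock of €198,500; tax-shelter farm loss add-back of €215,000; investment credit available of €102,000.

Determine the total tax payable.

€301,750

Alternative minimum tax:
  Adjusted income: €823,500 + €72,000 + €198,500 + €215,000 = €1,309,000
  Less exemption €102,000 → base €1,207,000
  €1,207,000 × 25% = €301,750

Regular income tax:
  €823,500 × 15% = €123,525
  Less investment credit €102,000 → €21,525

€301,750 > €21,525, so the alternative minimum tax is the binding amount.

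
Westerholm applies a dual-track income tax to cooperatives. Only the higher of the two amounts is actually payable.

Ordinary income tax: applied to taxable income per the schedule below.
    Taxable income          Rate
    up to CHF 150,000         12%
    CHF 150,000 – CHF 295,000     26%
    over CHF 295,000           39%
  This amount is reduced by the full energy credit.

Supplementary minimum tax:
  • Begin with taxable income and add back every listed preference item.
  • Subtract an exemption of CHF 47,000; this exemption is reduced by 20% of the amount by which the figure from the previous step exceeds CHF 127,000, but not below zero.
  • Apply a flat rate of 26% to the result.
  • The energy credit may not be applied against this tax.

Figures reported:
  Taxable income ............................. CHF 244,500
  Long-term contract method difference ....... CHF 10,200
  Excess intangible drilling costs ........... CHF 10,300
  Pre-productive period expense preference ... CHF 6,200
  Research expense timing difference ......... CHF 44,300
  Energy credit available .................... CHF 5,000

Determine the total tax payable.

Ordinary income tax:
  CHF 150,000 × 12% = CHF 18,000
  CHF 94,500 × 26% = CHF 24,570
  → CHF 42,570
  Less energy credit CHF 5,000 → CHF 37,570

Supplementary minimum tax:
  Adjusted income: CHF 244,500 + CHF 10,200 + CHF 10,300 + CHF 6,200 + CHF 44,300 = CHF 315,500
  Exemption: CHF 47,000 − 20% × (CHF 315,500 − CHF 127,000) = CHF 47,000 − CHF 37,700 = CHF 9,300
  Base: CHF 315,500 − CHF 9,300 = CHF 306,200
  CHF 306,200 × 26% = CHF 79,612

CHF 79,612 > CHF 37,570, so the supplementary minimum tax is the binding amount.

CHF 79,612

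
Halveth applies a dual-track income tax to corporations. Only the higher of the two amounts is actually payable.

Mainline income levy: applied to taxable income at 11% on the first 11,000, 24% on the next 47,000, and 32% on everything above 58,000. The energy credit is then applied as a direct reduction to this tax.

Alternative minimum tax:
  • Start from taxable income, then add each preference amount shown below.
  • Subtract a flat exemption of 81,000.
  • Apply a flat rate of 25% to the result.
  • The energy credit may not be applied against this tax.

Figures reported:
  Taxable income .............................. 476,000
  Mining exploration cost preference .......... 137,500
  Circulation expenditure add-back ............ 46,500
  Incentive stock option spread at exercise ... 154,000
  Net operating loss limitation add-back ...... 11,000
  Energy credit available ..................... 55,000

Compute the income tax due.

186,000

Mainline income levy:
  11,000 × 11% = 1,210
  47,000 × 24% = 11,280
  418,000 × 32% = 133,760
  → 146,250
  Less energy credit 55,000 → 91,250

Alternative minimum tax:
  Adjusted income: 476,000 + 137,500 + 46,500 + 154,000 + 11,000 = 825,000
  Less exemption 81,000 → base 744,000
  744,000 × 25% = 186,000

186,000 > 91,250, so the alternative minimum tax is the binding amount.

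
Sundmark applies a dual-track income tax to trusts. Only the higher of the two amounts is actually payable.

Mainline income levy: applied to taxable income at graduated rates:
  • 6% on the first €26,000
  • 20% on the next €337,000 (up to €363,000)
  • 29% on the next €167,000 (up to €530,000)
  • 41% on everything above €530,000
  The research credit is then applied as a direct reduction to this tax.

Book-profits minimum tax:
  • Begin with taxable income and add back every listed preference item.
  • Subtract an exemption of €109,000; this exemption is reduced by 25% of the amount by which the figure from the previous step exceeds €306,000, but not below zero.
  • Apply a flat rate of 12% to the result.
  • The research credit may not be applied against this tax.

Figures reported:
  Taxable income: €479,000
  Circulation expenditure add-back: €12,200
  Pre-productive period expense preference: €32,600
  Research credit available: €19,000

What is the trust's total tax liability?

€83,600

Book-profits minimum tax:
  Adjusted income: €479,000 + €12,200 + €32,600 = €523,800
  Exemption: €109,000 − 25% × (€523,800 − €306,000) = €109,000 − €54,450 = €54,550
  Base: €523,800 − €54,550 = €469,250
  €469,250 × 12% = €56,310

Mainline income levy:
  €26,000 × 6% = €1,560
  €337,000 × 20% = €67,400
  €116,000 × 29% = €33,640
  → €102,600
  Less research credit €19,000 → €83,600

€83,600 > €56,310, so the mainline income levy governs.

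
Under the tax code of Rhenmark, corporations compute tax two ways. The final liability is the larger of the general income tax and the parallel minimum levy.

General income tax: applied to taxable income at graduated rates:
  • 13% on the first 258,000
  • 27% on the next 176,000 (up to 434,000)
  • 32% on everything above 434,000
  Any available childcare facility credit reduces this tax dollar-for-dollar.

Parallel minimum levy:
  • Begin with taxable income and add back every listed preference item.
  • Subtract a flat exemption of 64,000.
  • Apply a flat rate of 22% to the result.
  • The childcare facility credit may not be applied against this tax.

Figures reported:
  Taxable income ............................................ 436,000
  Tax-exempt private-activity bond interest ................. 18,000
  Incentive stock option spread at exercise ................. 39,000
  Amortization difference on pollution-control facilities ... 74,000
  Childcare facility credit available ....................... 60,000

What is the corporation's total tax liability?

110,660

Parallel minimum levy:
  Adjusted income: 436,000 + 18,000 + 39,000 + 74,000 = 567,000
  Less exemption 64,000 → base 503,000
  503,000 × 22% = 110,660

General income tax:
  258,000 × 13% = 33,540
  176,000 × 27% = 47,520
  2,000 × 32% = 640
  → 81,700
  Less childcare facility credit 60,000 → 21,700

110,660 > 21,700, so the parallel minimum levy is the binding amount.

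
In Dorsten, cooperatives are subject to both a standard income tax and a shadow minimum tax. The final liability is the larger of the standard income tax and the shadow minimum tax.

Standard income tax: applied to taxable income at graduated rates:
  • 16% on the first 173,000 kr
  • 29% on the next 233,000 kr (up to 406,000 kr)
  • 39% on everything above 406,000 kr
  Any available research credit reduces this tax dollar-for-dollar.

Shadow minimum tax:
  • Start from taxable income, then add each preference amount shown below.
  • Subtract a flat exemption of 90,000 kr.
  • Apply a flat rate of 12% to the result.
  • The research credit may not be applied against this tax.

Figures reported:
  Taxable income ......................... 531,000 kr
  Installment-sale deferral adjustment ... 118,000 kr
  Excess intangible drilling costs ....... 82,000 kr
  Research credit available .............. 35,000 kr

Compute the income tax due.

109,000 kr

Shadow minimum tax:
  Adjusted income: 531,000 kr + 118,000 kr + 82,000 kr = 731,000 kr
  Less exemption 90,000 kr → base 641,000 kr
  641,000 kr × 12% = 76,920 kr

Standard income tax:
  173,000 kr × 16% = 27,680 kr
  233,000 kr × 29% = 67,570 kr
  125,000 kr × 39% = 48,750 kr
  → 144,000 kr
  Less research credit 35,000 kr → 109,000 kr

109,000 kr > 76,920 kr, so the standard income tax governs.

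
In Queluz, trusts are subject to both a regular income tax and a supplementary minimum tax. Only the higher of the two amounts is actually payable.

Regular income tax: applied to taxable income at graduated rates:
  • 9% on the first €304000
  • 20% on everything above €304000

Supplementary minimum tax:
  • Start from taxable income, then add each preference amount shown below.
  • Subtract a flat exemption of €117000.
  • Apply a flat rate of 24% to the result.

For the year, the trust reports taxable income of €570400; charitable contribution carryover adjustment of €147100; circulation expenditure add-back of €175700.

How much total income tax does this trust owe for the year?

€186288

Regular income tax:
  €304000 × 9% = €27360
  €266400 × 20% = €53280
  → €80640

Supplementary minimum tax:
  Adjusted income: €570400 + €147100 + €175700 = €893200
  Less exemption €117000 → base €776200
  €776200 × 24% = €186288

€186288 > €80640, so the supplementary minimum tax is the binding amount.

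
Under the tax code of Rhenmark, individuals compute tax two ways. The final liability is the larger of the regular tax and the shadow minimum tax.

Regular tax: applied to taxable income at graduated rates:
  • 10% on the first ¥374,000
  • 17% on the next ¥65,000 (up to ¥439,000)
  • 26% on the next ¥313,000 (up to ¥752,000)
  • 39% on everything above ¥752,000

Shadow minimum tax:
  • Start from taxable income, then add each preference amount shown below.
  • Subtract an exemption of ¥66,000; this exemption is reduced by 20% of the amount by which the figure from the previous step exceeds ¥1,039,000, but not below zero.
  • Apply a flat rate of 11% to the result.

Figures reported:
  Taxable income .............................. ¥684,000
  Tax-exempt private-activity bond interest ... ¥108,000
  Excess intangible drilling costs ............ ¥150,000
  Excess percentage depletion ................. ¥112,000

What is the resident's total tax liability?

¥112,150

Regular tax:
  ¥374,000 × 10% = ¥37,400
  ¥65,000 × 17% = ¥11,050
  ¥245,000 × 26% = ¥63,700
  → ¥112,150

Shadow minimum tax:
  Adjusted income: ¥684,000 + ¥108,000 + ¥150,000 + ¥112,000 = ¥1,054,000
  Exemption: ¥66,000 − 20% × (¥1,054,000 − ¥1,039,000) = ¥66,000 − ¥3,000 = ¥63,000
  Base: ¥1,054,000 − ¥63,000 = ¥991,000
  ¥991,000 × 11% = ¥109,010

¥112,150 > ¥109,010, so the regular tax governs.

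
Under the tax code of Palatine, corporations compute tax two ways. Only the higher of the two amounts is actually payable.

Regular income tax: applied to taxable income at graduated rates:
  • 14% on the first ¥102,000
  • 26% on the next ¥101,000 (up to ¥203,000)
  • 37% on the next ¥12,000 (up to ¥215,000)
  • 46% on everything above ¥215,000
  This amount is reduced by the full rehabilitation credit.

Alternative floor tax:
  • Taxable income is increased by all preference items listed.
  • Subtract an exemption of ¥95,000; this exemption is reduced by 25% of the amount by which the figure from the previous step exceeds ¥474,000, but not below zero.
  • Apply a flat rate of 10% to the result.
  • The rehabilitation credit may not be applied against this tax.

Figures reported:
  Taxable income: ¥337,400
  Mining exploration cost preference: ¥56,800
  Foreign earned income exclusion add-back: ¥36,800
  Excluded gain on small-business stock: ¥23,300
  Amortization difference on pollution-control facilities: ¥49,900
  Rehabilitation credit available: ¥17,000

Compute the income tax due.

¥84,284

Regular income tax:
  ¥102,000 × 14% = ¥14,280
  ¥101,000 × 26% = ¥26,260
  ¥12,000 × 37% = ¥4,440
  ¥122,400 × 46% = ¥56,304
  → ¥101,284
  Less rehabilitation credit ¥17,000 → ¥84,284

Alternative floor tax:
  Adjusted income: ¥337,400 + ¥56,800 + ¥36,800 + ¥23,300 + ¥49,900 = ¥504,200
  Exemption: ¥95,000 − 25% × (¥504,200 − ¥474,000) = ¥95,000 − ¥7,550 = ¥87,450
  Base: ¥504,200 − ¥87,450 = ¥416,750
  ¥416,750 × 10% = ¥41,675

¥84,284 > ¥41,675, so the regular income tax governs.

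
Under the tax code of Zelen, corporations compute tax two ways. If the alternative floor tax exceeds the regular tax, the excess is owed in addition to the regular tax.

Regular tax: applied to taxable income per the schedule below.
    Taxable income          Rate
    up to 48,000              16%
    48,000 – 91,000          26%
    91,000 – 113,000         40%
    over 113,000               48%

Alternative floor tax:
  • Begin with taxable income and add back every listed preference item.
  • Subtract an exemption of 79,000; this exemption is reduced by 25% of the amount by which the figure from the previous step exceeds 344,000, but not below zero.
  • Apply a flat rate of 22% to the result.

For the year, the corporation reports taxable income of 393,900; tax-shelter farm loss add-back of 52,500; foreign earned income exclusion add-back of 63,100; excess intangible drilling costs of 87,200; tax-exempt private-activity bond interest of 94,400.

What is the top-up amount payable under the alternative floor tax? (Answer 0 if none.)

0

Alternative floor tax:
  Adjusted income: 393,900 + 52,500 + 63,100 + 87,200 + 94,400 = 691,100
  Exemption: 25% × (691,100 − 344,000) = 86,775 ≥ 79,000, so the exemption is fully phased out
  Base: 691,100 − 0 = 691,100
  691,100 × 22% = 152,042

Regular tax:
  48,000 × 16% = 7,680
  43,000 × 26% = 11,180
  22,000 × 40% = 8,800
  280,900 × 48% = 134,832
  → 162,492

152,042 ≤ 162,492, so no add-on is due.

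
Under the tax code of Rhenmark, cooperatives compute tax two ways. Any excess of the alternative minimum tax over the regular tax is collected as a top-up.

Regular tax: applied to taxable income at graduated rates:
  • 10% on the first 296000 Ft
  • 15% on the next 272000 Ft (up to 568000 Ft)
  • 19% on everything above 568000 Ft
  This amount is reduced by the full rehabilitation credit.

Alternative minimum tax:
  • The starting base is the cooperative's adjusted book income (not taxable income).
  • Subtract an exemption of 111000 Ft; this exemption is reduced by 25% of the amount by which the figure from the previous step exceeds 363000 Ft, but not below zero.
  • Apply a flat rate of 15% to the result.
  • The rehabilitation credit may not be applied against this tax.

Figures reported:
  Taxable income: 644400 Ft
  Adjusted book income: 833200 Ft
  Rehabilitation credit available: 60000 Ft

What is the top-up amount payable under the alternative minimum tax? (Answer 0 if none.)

Regular tax:
  296000 Ft × 10% = 29600 Ft
  272000 Ft × 15% = 40800 Ft
  76400 Ft × 19% = 14516 Ft
  → 84916 Ft
  Less rehabilitation credit 60000 Ft → 24916 Ft

Alternative minimum tax:
  Base (adjusted book income): 833200 Ft
  Exemption: 25% × (833200 Ft − 363000 Ft) = 117550 Ft ≥ 111000 Ft, so the exemption is fully phased out
  Base: 833200 Ft − 0 Ft = 833200 Ft
  833200 Ft × 15% = 124980 Ft

Excess of alternative minimum tax over regular tax: 124980 Ft − 24916 Ft = 100064 Ft.

100064 Ft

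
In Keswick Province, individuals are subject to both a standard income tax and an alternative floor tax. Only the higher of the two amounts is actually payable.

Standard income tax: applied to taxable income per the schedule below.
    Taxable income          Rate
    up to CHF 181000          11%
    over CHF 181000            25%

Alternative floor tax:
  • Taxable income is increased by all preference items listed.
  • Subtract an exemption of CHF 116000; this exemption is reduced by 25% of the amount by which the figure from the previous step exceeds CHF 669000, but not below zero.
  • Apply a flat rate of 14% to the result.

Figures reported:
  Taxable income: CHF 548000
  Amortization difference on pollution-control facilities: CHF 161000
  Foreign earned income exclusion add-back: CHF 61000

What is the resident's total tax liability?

CHF 111660

Standard income tax:
  CHF 181000 × 11% = CHF 19910
  CHF 367000 × 25% = CHF 91750
  → CHF 111660

Alternative floor tax:
  Adjusted income: CHF 548000 + CHF 161000 + CHF 61000 = CHF 770000
  Exemption: CHF 116000 − 25% × (CHF 770000 − CHF 669000) = CHF 116000 − CHF 25250 = CHF 90750
  Base: CHF 770000 − CHF 90750 = CHF 679250
  CHF 679250 × 14% = CHF 95095

CHF 111660 > CHF 95095, so the standard income tax governs.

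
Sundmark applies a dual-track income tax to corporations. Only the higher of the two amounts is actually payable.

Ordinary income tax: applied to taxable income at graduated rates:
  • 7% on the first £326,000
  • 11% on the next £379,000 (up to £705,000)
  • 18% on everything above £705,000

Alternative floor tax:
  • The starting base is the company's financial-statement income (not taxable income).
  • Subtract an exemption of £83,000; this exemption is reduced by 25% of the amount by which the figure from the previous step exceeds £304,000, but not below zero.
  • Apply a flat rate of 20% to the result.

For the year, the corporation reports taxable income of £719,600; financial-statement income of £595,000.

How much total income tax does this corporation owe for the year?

£116,950

Ordinary income tax:
  £326,000 × 7% = £22,820
  £379,000 × 11% = £41,690
  £14,600 × 18% = £2,628
  → £67,138

Alternative floor tax:
  Base (financial-statement income): £595,000
  Exemption: £83,000 − 25% × (£595,000 − £304,000) = £83,000 − £72,750 = £10,250
  Base: £595,000 − £10,250 = £584,750
  £584,750 × 20% = £116,950

£116,950 > £67,138, so the alternative floor tax is the binding amount.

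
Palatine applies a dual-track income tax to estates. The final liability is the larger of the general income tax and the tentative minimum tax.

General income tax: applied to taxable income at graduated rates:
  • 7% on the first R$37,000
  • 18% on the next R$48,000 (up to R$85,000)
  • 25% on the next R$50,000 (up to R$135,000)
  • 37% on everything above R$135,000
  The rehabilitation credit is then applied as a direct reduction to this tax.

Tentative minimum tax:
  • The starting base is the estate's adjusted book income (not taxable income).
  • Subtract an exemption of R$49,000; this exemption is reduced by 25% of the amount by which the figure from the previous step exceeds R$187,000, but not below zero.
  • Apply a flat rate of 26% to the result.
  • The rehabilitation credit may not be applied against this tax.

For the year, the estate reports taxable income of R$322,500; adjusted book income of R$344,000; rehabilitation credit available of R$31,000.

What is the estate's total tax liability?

R$86,905

Tentative minimum tax:
  Base (adjusted book income): R$344,000
  Exemption: R$49,000 − 25% × (R$344,000 − R$187,000) = R$49,000 − R$39,250 = R$9,750
  Base: R$344,000 − R$9,750 = R$334,250
  R$334,250 × 26% = R$86,905

General income tax:
  R$37,000 × 7% = R$2,590
  R$48,000 × 18% = R$8,640
  R$50,000 × 25% = R$12,500
  R$187,500 × 37% = R$69,375
  → R$93,105
  Less rehabilitation credit R$31,000 → R$62,105

R$86,905 > R$62,105, so the tentative minimum tax is the binding amount.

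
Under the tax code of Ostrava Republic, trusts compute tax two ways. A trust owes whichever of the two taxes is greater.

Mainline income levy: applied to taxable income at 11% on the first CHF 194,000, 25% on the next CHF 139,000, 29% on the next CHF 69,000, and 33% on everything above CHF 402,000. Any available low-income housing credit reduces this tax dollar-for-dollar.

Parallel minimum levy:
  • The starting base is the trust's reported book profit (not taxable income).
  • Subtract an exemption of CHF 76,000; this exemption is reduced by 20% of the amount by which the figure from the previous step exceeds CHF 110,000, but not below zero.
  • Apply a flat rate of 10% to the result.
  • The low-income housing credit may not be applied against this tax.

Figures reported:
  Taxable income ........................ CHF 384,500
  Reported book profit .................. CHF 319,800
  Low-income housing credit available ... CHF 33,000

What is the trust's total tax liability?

CHF 38,025

Mainline income levy:
  CHF 194,000 × 11% = CHF 21,340
  CHF 139,000 × 25% = CHF 34,750
  CHF 51,500 × 29% = CHF 14,935
  → CHF 71,025
  Less low-income housing credit CHF 33,000 → CHF 38,025

Parallel minimum levy:
  Base (reported book profit): CHF 319,800
  Exemption: CHF 76,000 − 20% × (CHF 319,800 − CHF 110,000) = CHF 76,000 − CHF 41,960 = CHF 34,040
  Base: CHF 319,800 − CHF 34,040 = CHF 285,760
  CHF 285,760 × 10% = CHF 28,576

CHF 38,025 > CHF 28,576, so the mainline income levy governs.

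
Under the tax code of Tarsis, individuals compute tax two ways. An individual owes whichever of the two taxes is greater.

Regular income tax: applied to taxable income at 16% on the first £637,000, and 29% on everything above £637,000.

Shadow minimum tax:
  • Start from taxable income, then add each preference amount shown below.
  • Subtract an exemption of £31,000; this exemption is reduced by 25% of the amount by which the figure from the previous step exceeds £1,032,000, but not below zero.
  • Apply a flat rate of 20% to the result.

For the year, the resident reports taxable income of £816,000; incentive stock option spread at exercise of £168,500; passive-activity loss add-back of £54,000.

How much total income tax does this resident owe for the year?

Shadow minimum tax:
  Adjusted income: £816,000 + £168,500 + £54,000 = £1,038,500
  Exemption: £31,000 − 25% × (£1,038,500 − £1,032,000) = £31,000 − £1,625 = £29,375
  Base: £1,038,500 − £29,375 = £1,009,125
  £1,009,125 × 20% = £201,825

Regular income tax:
  £637,000 × 16% = £101,920
  £179,000 × 29% = £51,910
  → £153,830

£201,825 > £153,830, so the shadow minimum tax is the binding amount.

£201,825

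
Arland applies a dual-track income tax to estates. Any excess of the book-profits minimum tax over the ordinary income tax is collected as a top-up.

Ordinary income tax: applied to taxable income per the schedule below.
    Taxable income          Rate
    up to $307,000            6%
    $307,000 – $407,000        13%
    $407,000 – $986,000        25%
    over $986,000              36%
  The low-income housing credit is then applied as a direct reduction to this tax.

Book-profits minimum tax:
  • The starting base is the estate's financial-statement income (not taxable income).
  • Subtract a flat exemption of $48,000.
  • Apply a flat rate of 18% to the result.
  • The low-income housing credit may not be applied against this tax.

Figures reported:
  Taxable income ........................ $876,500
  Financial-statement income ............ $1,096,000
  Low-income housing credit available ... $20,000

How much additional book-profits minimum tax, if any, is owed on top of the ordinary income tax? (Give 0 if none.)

$59,845

Ordinary income tax:
  $307,000 × 6% = $18,420
  $100,000 × 13% = $13,000
  $469,500 × 25% = $117,375
  → $148,795
  Less low-income housing credit $20,000 → $128,795

Book-profits minimum tax:
  Base (financial-statement income): $1,096,000
  Less exemption $48,000 → base $1,048,000
  $1,048,000 × 18% = $188,640

Excess of book-profits minimum tax over ordinary income tax: $188,640 − $128,795 = $59,845.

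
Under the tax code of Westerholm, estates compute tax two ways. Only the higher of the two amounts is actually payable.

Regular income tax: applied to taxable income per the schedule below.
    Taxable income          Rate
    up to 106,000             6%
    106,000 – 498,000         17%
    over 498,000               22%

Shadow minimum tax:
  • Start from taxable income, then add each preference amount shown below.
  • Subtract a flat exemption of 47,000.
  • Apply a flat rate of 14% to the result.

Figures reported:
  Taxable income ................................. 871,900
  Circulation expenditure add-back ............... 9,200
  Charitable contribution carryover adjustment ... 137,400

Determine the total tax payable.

155,258

Regular income tax:
  106,000 × 6% = 6,360
  392,000 × 17% = 66,640
  373,900 × 22% = 82,258
  → 155,258

Shadow minimum tax:
  Adjusted income: 871,900 + 9,200 + 137,400 = 1,018,500
  Less exemption 47,000 → base 971,500
  971,500 × 14% = 136,010

155,258 > 136,010, so the regular income tax governs.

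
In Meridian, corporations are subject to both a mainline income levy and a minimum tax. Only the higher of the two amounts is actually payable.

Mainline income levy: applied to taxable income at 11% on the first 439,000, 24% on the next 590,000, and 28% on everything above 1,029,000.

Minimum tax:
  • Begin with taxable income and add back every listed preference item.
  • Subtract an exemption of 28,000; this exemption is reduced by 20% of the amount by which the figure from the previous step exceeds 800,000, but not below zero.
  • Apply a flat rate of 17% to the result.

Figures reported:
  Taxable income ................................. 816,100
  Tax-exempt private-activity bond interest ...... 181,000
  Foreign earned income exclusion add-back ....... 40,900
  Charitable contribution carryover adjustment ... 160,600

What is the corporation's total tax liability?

203,762

Minimum tax:
  Adjusted income: 816,100 + 181,000 + 40,900 + 160,600 = 1,198,600
  Exemption: 20% × (1,198,600 − 800,000) = 79,720 ≥ 28,000, so the exemption is fully phased out
  Base: 1,198,600 − 0 = 1,198,600
  1,198,600 × 17% = 203,762

Mainline income levy:
  439,000 × 11% = 48,290
  377,100 × 24% = 90,504
  → 138,794

203,762 > 138,794, so the minimum tax is the binding amount.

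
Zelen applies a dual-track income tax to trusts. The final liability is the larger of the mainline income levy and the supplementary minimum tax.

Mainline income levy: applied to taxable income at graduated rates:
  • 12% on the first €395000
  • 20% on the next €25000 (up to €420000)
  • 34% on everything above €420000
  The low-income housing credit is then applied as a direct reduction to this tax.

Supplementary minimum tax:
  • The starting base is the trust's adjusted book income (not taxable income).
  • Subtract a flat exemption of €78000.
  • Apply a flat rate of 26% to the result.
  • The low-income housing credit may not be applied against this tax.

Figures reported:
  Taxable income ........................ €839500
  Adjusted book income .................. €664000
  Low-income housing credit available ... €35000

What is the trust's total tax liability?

Supplementary minimum tax:
  Base (adjusted book income): €664000
  Less exemption €78000 → base €586000
  €586000 × 26% = €152360

Mainline income levy:
  €395000 × 12% = €47400
  €25000 × 20% = €5000
  €419500 × 34% = €142630
  → €195030
  Less low-income housing credit €35000 → €160030

€160030 > €152360, so the mainline income levy governs.

€160030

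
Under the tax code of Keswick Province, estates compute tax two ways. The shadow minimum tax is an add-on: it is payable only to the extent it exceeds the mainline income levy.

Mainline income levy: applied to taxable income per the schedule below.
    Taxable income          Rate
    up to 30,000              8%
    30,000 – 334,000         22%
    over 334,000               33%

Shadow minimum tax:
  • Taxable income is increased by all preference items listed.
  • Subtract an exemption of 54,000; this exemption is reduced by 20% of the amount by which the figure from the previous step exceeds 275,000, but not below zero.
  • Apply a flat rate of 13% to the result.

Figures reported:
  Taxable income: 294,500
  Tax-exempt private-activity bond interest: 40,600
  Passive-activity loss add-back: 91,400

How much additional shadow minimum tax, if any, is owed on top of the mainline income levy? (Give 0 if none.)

Mainline income levy:
  30,000 × 8% = 2,400
  264,500 × 22% = 58,190
  → 60,590

Shadow minimum tax:
  Adjusted income: 294,500 + 40,600 + 91,400 = 426,500
  Exemption: 54,000 − 20% × (426,500 − 275,000) = 54,000 − 30,300 = 23,700
  Base: 426,500 − 23,700 = 402,800
  402,800 × 13% = 52,364

52,364 ≤ 60,590, so no add-on is due.

0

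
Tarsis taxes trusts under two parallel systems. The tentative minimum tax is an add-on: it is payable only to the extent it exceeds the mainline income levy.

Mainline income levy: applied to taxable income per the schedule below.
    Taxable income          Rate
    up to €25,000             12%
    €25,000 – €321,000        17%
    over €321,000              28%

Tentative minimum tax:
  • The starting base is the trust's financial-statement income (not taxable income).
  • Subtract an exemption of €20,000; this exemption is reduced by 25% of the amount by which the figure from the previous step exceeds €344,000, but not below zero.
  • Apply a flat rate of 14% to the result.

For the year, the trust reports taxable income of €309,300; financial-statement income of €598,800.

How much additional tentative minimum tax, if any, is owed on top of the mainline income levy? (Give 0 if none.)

€32,501

Tentative minimum tax:
  Base (financial-statement income): €598,800
  Exemption: 25% × (€598,800 − €344,000) = €63,700 ≥ €20,000, so the exemption is fully phased out
  Base: €598,800 − €0 = €598,800
  €598,800 × 14% = €83,832

Mainline income levy:
  €25,000 × 12% = €3,000
  €284,300 × 17% = €48,331
  → €51,331

Excess of tentative minimum tax over mainline income levy: €83,832 − €51,331 = €32,501.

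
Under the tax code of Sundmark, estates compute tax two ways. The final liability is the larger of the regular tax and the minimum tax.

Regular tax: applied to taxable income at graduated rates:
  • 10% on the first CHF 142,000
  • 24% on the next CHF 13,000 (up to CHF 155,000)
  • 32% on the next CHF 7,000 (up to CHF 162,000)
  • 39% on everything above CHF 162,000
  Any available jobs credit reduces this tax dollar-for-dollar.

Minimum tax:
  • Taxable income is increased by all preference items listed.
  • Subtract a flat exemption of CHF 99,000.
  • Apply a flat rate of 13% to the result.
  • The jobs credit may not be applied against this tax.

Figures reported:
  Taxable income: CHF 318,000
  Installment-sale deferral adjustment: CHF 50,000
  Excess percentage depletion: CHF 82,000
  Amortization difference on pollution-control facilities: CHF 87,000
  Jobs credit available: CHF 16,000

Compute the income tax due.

Minimum tax:
  Adjusted income: CHF 318,000 + CHF 50,000 + CHF 82,000 + CHF 87,000 = CHF 537,000
  Less exemption CHF 99,000 → base CHF 438,000
  CHF 438,000 × 13% = CHF 56,940

Regular tax:
  CHF 142,000 × 10% = CHF 14,200
  CHF 13,000 × 24% = CHF 3,120
  CHF 7,000 × 32% = CHF 2,240
  CHF 156,000 × 39% = CHF 60,840
  → CHF 80,400
  Less jobs credit CHF 16,000 → CHF 64,400

CHF 64,400 > CHF 56,940, so the regular tax governs.

CHF 64,400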